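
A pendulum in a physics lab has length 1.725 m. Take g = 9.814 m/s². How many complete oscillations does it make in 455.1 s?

172

T = 2π√(L/g) = 2π√(1.725/9.814) = 2.6342 s.
Number of complete oscillations = ⌊455.1/2.6342⌋ = ⌊172.76⌋ = 172.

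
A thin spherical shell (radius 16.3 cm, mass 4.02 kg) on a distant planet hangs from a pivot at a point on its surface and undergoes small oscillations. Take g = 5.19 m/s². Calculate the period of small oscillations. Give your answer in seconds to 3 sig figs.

I_cm = (2/3)mr² = 0.07120 kg·m². The pivot is at distance d = 0.163 m from the centre of mass.
By the parallel-axis theorem, I = I_cm + md² = 0.07120 + 0.1068 = 0.1780 kg·m².
T = 2π√(I/(mgd)) = 2π√(0.1780/(4.02 × 5.19 × 0.163)) = 1.44 s.

1.44 s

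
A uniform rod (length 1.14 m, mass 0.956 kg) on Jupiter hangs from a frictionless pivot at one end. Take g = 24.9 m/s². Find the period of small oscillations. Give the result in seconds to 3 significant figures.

For a physical pendulum T = 2π√(I/(mgd)), with d = 0.5700 m from pivot to centre of mass.
I_cm = mL²/12 = 0.956 × 1.14²/12 = 0.1035 kg·m²; I = I_cm + md² = 0.1035 + 0.956 × 0.5700² = 0.4141 kg·m².
T = 2π√(0.4141/(0.956 × 24.9 × 0.5700)) = 1.10 s.

1.10 s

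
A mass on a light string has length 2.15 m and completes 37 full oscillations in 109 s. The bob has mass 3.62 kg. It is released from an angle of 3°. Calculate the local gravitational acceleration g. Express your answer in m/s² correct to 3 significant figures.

T = 109/37 = 2.946 s.
From T = 2π√(L/g), g = 4π²L/T² = 4π² × 2.15/2.946² = 9.78 m/s².

9.78 m/s²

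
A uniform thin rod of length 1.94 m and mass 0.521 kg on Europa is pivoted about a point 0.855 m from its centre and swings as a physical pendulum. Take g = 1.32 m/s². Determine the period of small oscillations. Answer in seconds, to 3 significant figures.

For a physical pendulum T = 2π√(I/(mgd)), with d = 0.8550 m from pivot to centre of mass.
I_cm = mL²/12 = 0.521 × 1.94²/12 = 0.1634 kg·m²; I = I_cm + md² = 0.1634 + 0.521 × 0.8550² = 0.5443 kg·m².
T = 2π√(0.5443/(0.521 × 1.32 × 0.8550)) = 6.05 s.

6.05 s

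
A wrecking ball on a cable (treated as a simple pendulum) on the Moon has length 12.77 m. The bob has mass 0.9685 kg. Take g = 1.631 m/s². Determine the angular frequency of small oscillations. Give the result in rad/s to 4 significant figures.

0.3574 rad/s

ω = √(g/L) = √(1.631/12.77) = 0.3574 rad/s.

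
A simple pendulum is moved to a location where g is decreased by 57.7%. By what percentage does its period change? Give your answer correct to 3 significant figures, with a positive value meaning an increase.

T ∝ 1/√g, so T'/T = 1/√(0.4230) = 1.538.
Percentage change in T = (1.538 − 1) × 100% = 53.8%.

53.8%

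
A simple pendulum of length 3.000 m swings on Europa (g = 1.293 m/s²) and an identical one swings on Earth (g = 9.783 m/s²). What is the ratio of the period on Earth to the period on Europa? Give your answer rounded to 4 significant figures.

T ∝ 1/√g, so T₂/T₁ = √(g₁/g₂) = √(1.293/9.783) = 0.3635.

0.3635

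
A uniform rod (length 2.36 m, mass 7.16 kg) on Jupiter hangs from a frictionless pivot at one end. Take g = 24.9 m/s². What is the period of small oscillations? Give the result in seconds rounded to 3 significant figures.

For a physical pendulum T = 2π√(I/(mgd)), with d = 1.180 m from pivot to centre of mass.
I_cm = mL²/12 = 7.16 × 2.36²/12 = 3.323 kg·m²; I = I_cm + md² = 3.323 + 7.16 × 1.180² = 13.29 kg·m².
T = 2π√(13.29/(7.16 × 24.9 × 1.180)) = 1.58 s.

1.58 s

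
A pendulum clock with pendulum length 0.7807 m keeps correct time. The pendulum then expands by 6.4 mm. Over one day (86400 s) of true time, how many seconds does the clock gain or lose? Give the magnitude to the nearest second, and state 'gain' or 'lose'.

lose 352 s

T ∝ √L, so T'/T = √(0.78710/0.7807) = 1.00409.
In 86400 s of true time the clock registers 86400/1.00409 = 86048.0 s, so it loses 352 s.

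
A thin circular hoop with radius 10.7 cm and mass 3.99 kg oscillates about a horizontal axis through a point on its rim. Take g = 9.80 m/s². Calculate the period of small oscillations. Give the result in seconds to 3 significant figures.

I_cm = mr² = 0.04568 kg·m². The pivot is at distance d = 0.107 m from the centre of mass.
By the parallel-axis theorem, I = I_cm + md² = 0.04568 + 0.04568 = 0.09136 kg·m².
T = 2π√(I/(mgd)) = 2π√(0.09136/(3.99 × 9.80 × 0.107)) = 0.928 s.

0.928 s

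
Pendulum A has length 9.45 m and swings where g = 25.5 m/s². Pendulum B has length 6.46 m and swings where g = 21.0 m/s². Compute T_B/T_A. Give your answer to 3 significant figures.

0.911

T = 2π√(L/g), so T_B/T_A = √((L_B/g_B)/(L_A/g_A)) = √((6.46/21.0)/(9.45/25.5)) = 0.911.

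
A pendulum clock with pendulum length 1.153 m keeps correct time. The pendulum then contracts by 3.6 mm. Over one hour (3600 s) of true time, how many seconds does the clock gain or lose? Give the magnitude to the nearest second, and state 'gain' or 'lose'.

gain 6 s

T ∝ √L, so T'/T = √(1.14940/1.153) = 0.998438.
In 3600 s of true time the clock registers 3600/0.998438 = 3605.6 s, so it gains 6 s.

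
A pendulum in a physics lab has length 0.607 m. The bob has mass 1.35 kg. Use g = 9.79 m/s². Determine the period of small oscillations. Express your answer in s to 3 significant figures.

T = 2π√(L/g) = 2π√(0.607/9.79) = 2π × 0.2490 = 1.56 s.

1.56 s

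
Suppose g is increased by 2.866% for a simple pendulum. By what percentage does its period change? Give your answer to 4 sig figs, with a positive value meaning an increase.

-1.403%

T ∝ 1/√g, so T'/T = 1/√(1.0287) = 0.98597.
Percentage change in T = (0.98597 − 1) × 100% = -1.403%.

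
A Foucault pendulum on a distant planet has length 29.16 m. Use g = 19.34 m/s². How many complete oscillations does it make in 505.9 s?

T = 2π√(L/g) = 2π√(29.16/19.34) = 7.7152 s.
Number of complete oscillations = ⌊505.9/7.7152⌋ = ⌊65.572⌋ = 65.

65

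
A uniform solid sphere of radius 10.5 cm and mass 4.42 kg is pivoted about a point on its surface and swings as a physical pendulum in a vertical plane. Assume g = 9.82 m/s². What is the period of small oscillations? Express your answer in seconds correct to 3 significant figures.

I_cm = (2/5)mr² = 0.01949 kg·m². The pivot is at distance d = 0.105 m from the centre of mass.
By the parallel-axis theorem, I = I_cm + md² = 0.01949 + 0.04873 = 0.06822 kg·m².
T = 2π√(I/(mgd)) = 2π√(0.06822/(4.42 × 9.82 × 0.105)) = 0.769 s.

0.769 s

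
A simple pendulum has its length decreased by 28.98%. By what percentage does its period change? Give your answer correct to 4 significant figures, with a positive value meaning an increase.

T ∝ √L, so T'/T = √(0.71020) = 0.84273.
Percentage change in T = (0.84273 − 1) × 100% = -15.73%.

-15.73%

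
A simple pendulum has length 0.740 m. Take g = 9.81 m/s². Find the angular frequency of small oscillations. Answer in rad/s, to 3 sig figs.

3.64 rad/s

ω = √(g/L) = √(9.81/0.740) = 3.64 rad/s.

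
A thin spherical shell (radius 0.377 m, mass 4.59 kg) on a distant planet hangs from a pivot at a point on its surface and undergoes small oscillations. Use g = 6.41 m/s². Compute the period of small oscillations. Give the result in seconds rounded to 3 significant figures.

I_cm = (2/3)mr² = 0.4349 kg·m². The pivot is at distance d = 0.377 m from the centre of mass.
By the parallel-axis theorem, I = I_cm + md² = 0.4349 + 0.6524 = 1.087 kg·m².
T = 2π√(I/(mgd)) = 2π√(1.087/(4.59 × 6.41 × 0.377)) = 1.97 s.

1.97 s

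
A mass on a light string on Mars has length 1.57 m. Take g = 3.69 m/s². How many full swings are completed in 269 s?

T = 2π√(L/g) = 2π√(1.57/3.69) = 4.098 s.
Number of complete oscillations = ⌊269/4.098⌋ = ⌊65.64⌋ = 65.

65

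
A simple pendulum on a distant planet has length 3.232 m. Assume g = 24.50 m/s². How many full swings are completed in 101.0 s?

44

T = 2π√(L/g) = 2π√(3.232/24.50) = 2.2821 s.
Number of complete oscillations = ⌊101.0/2.2821⌋ = ⌊44.258⌋ = 44.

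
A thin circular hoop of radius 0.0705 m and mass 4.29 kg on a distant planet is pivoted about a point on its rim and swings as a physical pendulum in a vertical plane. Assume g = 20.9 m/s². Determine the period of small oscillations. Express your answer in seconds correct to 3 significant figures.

0.516 s

I_cm = mr² = 0.02132 kg·m². The pivot is at distance d = 0.0705 m from the centre of mass.
By the parallel-axis theorem, I = I_cm + md² = 0.02132 + 0.02132 = 0.04264 kg·m².
T = 2π√(I/(mgd)) = 2π√(0.04264/(4.29 × 20.9 × 0.0705)) = 0.516 s.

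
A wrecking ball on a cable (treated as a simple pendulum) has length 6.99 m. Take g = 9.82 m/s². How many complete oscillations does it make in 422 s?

T = 2π√(L/g) = 2π√(6.99/9.82) = 5.301 s.
Number of complete oscillations = ⌊422/5.301⌋ = ⌊79.61⌋ = 79.

79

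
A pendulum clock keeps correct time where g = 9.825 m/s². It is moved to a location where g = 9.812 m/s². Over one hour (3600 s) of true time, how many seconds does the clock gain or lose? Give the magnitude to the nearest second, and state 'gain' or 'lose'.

lose 2 s

The clock's period scales as T ∝ 1/√g, so T'/T = √(9.825/9.812) = 1.00066.
In 3600 s of true time the clock registers 3600/1.00066 = 3597.6 s, so it loses 2 s.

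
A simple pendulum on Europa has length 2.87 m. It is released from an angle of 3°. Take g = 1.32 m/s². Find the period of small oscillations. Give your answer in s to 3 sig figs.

T = 2π√(L/g) = 2π√(2.87/1.32) = 2π × 1.475 = 9.26 s.

9.26 s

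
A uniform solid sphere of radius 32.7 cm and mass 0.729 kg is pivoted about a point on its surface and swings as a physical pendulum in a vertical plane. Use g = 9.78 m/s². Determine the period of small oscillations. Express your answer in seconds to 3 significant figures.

1.36 s

I_cm = (2/5)mr² = 0.03118 kg·m². The pivot is at distance d = 0.327 m from the centre of mass.
By the parallel-axis theorem, I = I_cm + md² = 0.03118 + 0.07795 = 0.1091 kg·m².
T = 2π√(I/(mgd)) = 2π√(0.1091/(0.729 × 9.78 × 0.327)) = 1.36 s.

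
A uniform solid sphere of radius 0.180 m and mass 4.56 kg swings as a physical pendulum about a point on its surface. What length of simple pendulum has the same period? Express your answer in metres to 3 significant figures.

0.252 m

The equivalent simple-pendulum length is L_eq = I/(md), where I is about the pivot and d = 0.1800 m.
I_cm = (2/5)mR² = 0.05910 kg·m², so I = I_cm + md² = 0.05910 + 0.1477 = 0.2068 kg·m².
L_eq = 0.2068/(4.56 × 0.1800) = 0.252 m.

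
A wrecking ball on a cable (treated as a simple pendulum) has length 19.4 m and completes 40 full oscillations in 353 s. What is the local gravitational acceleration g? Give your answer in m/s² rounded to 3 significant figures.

T = 353/40 = 8.825 s.
From T = 2π√(L/g), g = 4π²L/T² = 4π² × 19.4/8.825² = 9.83 m/s².

9.83 m/s²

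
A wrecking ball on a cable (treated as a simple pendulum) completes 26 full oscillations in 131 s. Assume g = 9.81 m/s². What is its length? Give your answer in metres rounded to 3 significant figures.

T = 131/26 = 5.038 s.
From T = 2π√(L/g), L = gT²/(4π²) = 9.81 × 5.038²/(4π²) = 6.31 m.

6.31 m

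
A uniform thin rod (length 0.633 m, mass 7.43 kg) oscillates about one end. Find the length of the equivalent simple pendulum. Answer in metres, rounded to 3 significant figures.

The equivalent simple-pendulum length is L_eq = I/(md), where I is about the pivot and d = 0.3165 m.
I_cm = (1/12)mL² = 0.2481 kg·m², so I = I_cm + md² = 0.2481 + 0.7443 = 0.9924 kg·m².
L_eq = 0.9924/(7.43 × 0.3165) = 0.422 m.

0.422 m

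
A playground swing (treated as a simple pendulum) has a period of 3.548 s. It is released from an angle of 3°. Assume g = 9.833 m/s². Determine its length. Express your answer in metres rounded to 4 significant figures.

From T = 2π√(L/g), L = gT²/(4π²) = 9.833 × 3.5480²/(4π²) = 3.135 m.

3.135 m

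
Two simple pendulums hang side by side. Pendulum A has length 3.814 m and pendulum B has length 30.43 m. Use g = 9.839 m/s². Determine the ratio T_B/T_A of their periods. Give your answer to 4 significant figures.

2.825

T ∝ √L, so T_B/T_A = √(L_B/L_A) = √(30.43/3.814) = 2.825.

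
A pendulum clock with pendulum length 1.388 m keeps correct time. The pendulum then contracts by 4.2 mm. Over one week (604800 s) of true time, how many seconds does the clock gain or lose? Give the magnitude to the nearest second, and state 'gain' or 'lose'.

gain 917 s

T ∝ √L, so T'/T = √(1.38380/1.388) = 0.998486.
In 604800 s of true time the clock registers 604800/0.998486 = 605717.1 s, so it gains 917 s.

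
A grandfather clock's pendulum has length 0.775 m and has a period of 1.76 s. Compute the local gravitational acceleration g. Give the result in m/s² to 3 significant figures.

9.88 m/s²

From T = 2π√(L/g), g = 4π²L/T² = 4π² × 0.775/1.760² = 9.88 m/s².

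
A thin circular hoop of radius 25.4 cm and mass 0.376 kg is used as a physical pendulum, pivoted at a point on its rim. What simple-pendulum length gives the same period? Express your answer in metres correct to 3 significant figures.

0.508 m

The equivalent simple-pendulum length is L_eq = I/(md), where I is about the pivot and d = 0.2540 m.
I_cm = mR² = 0.02426 kg·m², so I = I_cm + md² = 0.02426 + 0.02426 = 0.04852 kg·m².
L_eq = 0.04852/(0.376 × 0.2540) = 0.508 m.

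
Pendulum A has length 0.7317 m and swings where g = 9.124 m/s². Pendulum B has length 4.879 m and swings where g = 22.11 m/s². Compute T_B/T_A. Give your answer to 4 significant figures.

T = 2π√(L/g), so T_B/T_A = √((L_B/g_B)/(L_A/g_A)) = √((4.879/22.11)/(0.7317/9.124)) = 1.659.

1.659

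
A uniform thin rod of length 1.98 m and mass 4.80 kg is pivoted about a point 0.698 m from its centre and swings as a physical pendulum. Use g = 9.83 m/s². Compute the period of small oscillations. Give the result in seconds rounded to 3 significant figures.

For a physical pendulum T = 2π√(I/(mgd)), with d = 0.6980 m from pivot to centre of mass.
I_cm = mL²/12 = 4.80 × 1.98²/12 = 1.568 kg·m²; I = I_cm + md² = 1.568 + 4.80 × 0.6980² = 3.907 kg·m².
T = 2π√(3.907/(4.80 × 9.83 × 0.6980)) = 2.16 s.

2.16 s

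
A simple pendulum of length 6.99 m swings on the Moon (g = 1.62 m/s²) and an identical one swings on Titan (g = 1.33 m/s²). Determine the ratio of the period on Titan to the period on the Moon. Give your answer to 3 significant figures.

T ∝ 1/√g, so T₂/T₁ = √(g₁/g₂) = √(1.62/1.33) = 1.10.

1.10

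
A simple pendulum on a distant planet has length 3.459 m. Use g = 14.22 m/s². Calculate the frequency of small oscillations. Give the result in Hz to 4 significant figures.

0.3227 Hz

T = 2π√(L/g) = 2π√(3.459/14.22) = 3.0989 s, so f = 1/T = 0.3227 Hz.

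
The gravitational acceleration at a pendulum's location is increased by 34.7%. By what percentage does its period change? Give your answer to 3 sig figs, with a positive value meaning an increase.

T ∝ 1/√g, so T'/T = 1/√(1.347) = 0.8616.
Percentage change in T = (0.8616 − 1) × 100% = -13.8%.

-13.8%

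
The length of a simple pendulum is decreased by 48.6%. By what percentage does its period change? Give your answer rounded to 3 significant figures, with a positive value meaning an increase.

T ∝ √L, so T'/T = √(0.5140) = 0.7169.
Percentage change in T = (0.7169 − 1) × 100% = -28.3%.

-28.3%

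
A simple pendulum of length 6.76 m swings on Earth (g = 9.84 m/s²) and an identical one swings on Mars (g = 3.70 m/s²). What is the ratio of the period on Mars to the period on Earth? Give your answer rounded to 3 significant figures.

T ∝ 1/√g, so T₂/T₁ = √(g₁/g₂) = √(9.84/3.70) = 1.63.

1.63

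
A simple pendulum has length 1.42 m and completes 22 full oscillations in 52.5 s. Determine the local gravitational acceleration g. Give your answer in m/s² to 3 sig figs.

T = 52.5/22 = 2.386 s.
From T = 2π√(L/g), g = 4π²L/T² = 4π² × 1.42/2.386² = 9.84 m/s².

9.84 m/s²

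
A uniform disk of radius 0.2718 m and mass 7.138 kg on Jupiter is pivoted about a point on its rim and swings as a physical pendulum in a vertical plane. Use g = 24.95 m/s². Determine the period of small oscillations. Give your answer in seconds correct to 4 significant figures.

I_cm = ½mr² = 0.26366 kg·m². The pivot is at distance d = 0.2718 m from the centre of mass.
By the parallel-axis theorem, I = I_cm + md² = 0.26366 + 0.52732 = 0.79098 kg·m².
T = 2π√(I/(mgd)) = 2π√(0.79098/(7.138 × 24.95 × 0.2718)) = 0.8032 s.

0.8032 s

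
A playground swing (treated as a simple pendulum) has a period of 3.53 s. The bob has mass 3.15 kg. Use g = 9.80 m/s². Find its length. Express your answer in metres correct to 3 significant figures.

3.09 m

From T = 2π√(L/g), L = gT²/(4π²) = 9.80 × 3.530²/(4π²) = 3.09 m.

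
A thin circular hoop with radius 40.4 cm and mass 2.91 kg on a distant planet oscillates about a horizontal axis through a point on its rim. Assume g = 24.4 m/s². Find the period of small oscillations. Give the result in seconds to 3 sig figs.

I_cm = mr² = 0.4750 kg·m². The pivot is at distance d = 0.404 m from the centre of mass.
By the parallel-axis theorem, I = I_cm + md² = 0.4750 + 0.4750 = 0.9499 kg·m².
T = 2π√(I/(mgd)) = 2π√(0.9499/(2.91 × 24.4 × 0.404)) = 1.14 s.

1.14 s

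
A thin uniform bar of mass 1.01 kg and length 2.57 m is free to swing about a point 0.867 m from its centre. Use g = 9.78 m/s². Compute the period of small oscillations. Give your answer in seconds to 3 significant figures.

For a physical pendulum T = 2π√(I/(mgd)), with d = 0.8670 m from pivot to centre of mass.
I_cm = mL²/12 = 1.01 × 2.57²/12 = 0.5559 kg·m²; I = I_cm + md² = 0.5559 + 1.01 × 0.8670² = 1.315 kg·m².
T = 2π√(1.315/(1.01 × 9.78 × 0.8670)) = 2.46 s.

2.46 s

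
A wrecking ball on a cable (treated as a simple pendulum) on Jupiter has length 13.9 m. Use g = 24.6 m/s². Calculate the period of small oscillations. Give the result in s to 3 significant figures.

4.72 s

T = 2π√(L/g) = 2π√(13.9/24.6) = 2π × 0.7517 = 4.72 s.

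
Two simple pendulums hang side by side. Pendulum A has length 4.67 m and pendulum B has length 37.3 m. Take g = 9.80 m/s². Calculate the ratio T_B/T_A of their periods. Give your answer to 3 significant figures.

2.83

T ∝ √L, so T_B/T_A = √(L_B/L_A) = √(37.3/4.67) = 2.83.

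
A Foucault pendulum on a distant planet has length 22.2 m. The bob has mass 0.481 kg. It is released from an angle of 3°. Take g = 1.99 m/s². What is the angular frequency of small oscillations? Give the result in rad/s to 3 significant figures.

ω = √(g/L) = √(1.99/22.2) = 0.299 rad/s.

0.299 rad/s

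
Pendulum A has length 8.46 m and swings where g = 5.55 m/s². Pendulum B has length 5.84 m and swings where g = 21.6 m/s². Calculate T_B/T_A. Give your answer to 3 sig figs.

0.421

T = 2π√(L/g), so T_B/T_A = √((L_B/g_B)/(L_A/g_A)) = √((5.84/21.6)/(8.46/5.55)) = 0.421.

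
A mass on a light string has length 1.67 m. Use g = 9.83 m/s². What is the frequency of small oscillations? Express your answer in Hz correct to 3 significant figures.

0.386 Hz

T = 2π√(L/g) = 2π√(1.67/9.83) = 2.590 s, so f = 1/T = 0.386 Hz.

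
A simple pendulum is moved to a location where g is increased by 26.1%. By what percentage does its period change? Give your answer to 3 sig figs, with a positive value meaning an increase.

-10.9%

T ∝ 1/√g, so T'/T = 1/√(1.261) = 0.8905.
Percentage change in T = (0.8905 − 1) × 100% = -10.9%.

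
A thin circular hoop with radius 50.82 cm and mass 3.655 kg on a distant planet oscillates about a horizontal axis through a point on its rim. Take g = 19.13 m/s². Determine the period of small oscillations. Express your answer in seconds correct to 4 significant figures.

1.448 s

I_cm = mr² = 0.94397 kg·m². The pivot is at distance d = 0.5082 m from the centre of mass.
By the parallel-axis theorem, I = I_cm + md² = 0.94397 + 0.94397 = 1.8879 kg·m².
T = 2π√(I/(mgd)) = 2π√(1.8879/(3.655 × 19.13 × 0.5082)) = 1.448 s.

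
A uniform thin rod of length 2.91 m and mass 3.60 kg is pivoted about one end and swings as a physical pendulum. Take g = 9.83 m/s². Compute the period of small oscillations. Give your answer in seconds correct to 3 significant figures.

For a physical pendulum T = 2π√(I/(mgd)), with d = 1.455 m from pivot to centre of mass.
I_cm = mL²/12 = 3.60 × 2.91²/12 = 2.540 kg·m²; I = I_cm + md² = 2.540 + 3.60 × 1.455² = 10.16 kg·m².
T = 2π√(10.16/(3.60 × 9.83 × 1.455)) = 2.79 s.

2.79 s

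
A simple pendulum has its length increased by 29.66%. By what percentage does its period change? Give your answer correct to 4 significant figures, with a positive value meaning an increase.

T ∝ √L, so T'/T = √(1.2966) = 1.1387.
Percentage change in T = (1.1387 − 1) × 100% = 13.87%.

13.87%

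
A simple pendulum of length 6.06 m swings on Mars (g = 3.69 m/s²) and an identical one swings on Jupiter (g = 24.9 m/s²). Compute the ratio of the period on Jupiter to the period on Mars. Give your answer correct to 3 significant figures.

0.385

T ∝ 1/√g, so T₂/T₁ = √(g₁/g₂) = √(3.69/24.9) = 0.385.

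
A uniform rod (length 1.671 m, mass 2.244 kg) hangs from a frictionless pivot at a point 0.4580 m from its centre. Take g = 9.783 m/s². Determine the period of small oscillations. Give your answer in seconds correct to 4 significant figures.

1.974 s

For a physical pendulum T = 2π√(I/(mgd)), with d = 0.45800 m from pivot to centre of mass.
I_cm = mL²/12 = 2.244 × 1.671²/12 = 0.52215 kg·m²; I = I_cm + md² = 0.52215 + 2.244 × 0.45800² = 0.99286 kg·m².
T = 2π√(0.99286/(2.244 × 9.783 × 0.45800)) = 1.974 s.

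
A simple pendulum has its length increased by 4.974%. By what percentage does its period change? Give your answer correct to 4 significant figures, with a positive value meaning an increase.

2.457%

T ∝ √L, so T'/T = √(1.0497) = 1.0246.
Percentage change in T = (1.0246 − 1) × 100% = 2.457%.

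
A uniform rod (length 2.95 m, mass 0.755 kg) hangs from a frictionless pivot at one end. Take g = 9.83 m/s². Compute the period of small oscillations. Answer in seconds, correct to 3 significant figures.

For a physical pendulum T = 2π√(I/(mgd)), with d = 1.475 m from pivot to centre of mass.
I_cm = mL²/12 = 0.755 × 2.95²/12 = 0.5475 kg·m²; I = I_cm + md² = 0.5475 + 0.755 × 1.475² = 2.190 kg·m².
T = 2π√(2.190/(0.755 × 9.83 × 1.475)) = 2.81 s.

2.81 s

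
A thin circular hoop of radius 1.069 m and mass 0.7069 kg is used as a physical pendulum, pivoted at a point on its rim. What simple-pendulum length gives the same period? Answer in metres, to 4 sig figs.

The equivalent simple-pendulum length is L_eq = I/(md), where I is about the pivot and d = 1.0690 m.
I_cm = mR² = 0.80782 kg·m², so I = I_cm + md² = 0.80782 + 0.80782 = 1.6156 kg·m².
L_eq = 1.6156/(0.7069 × 1.0690) = 2.138 m.

2.138 m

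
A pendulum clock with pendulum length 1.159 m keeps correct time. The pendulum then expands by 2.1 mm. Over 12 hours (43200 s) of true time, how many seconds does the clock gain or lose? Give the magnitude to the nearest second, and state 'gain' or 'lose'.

T ∝ √L, so T'/T = √(1.16110/1.159) = 1.00091.
In 43200 s of true time the clock registers 43200/1.00091 = 43160.9 s, so it loses 39 s.

lose 39 s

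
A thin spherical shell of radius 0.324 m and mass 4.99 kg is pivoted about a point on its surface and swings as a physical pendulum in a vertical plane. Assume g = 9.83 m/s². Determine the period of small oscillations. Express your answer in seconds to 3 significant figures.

1.47 s

I_cm = (2/3)mr² = 0.3492 kg·m². The pivot is at distance d = 0.324 m from the centre of mass.
By the parallel-axis theorem, I = I_cm + md² = 0.3492 + 0.5238 = 0.8731 kg·m².
T = 2π√(I/(mgd)) = 2π√(0.8731/(4.99 × 9.83 × 0.324)) = 1.47 s.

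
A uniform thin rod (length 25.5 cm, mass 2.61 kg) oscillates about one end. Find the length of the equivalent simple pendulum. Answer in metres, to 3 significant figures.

The equivalent simple-pendulum length is L_eq = I/(md), where I is about the pivot and d = 0.1275 m.
I_cm = (1/12)mL² = 0.01414 kg·m², so I = I_cm + md² = 0.01414 + 0.04243 = 0.05657 kg·m².
L_eq = 0.05657/(2.61 × 0.1275) = 0.170 m.

0.170 m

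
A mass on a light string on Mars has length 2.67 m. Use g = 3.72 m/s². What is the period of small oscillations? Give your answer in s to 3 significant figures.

5.32 s

T = 2π√(L/g) = 2π√(2.67/3.72) = 2π × 0.8472 = 5.32 s.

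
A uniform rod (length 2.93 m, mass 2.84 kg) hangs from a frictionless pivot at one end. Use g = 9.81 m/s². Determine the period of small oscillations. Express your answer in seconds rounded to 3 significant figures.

2.80 s

For a physical pendulum T = 2π√(I/(mgd)), with d = 1.465 m from pivot to centre of mass.
I_cm = mL²/12 = 2.84 × 2.93²/12 = 2.032 kg·m²; I = I_cm + md² = 2.032 + 2.84 × 1.465² = 8.127 kg·m².
T = 2π√(8.127/(2.84 × 9.81 × 1.465)) = 2.80 s.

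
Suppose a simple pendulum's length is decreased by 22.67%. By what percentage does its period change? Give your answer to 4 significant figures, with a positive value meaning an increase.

-12.06%

T ∝ √L, so T'/T = √(0.77330) = 0.87937.
Percentage change in T = (0.87937 − 1) × 100% = -12.06%.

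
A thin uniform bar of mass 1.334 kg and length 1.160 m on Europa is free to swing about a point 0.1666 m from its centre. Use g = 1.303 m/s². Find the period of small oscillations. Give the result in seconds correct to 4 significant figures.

5.044 s

For a physical pendulum T = 2π√(I/(mgd)), with d = 0.16660 m from pivot to centre of mass.
I_cm = mL²/12 = 1.334 × 1.160²/12 = 0.14959 kg·m²; I = I_cm + md² = 0.14959 + 1.334 × 0.16660² = 0.18661 kg·m².
T = 2π√(0.18661/(1.334 × 1.303 × 0.16660)) = 5.044 s.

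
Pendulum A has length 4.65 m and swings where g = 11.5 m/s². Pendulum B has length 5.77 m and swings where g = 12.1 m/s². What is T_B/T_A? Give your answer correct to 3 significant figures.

T = 2π√(L/g), so T_B/T_A = √((L_B/g_B)/(L_A/g_A)) = √((5.77/12.1)/(4.65/11.5)) = 1.09.

1.09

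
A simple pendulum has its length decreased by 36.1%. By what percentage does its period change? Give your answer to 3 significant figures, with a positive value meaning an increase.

-20.1%

T ∝ √L, so T'/T = √(0.6390) = 0.7994.
Percentage change in T = (0.7994 − 1) × 100% = -20.1%.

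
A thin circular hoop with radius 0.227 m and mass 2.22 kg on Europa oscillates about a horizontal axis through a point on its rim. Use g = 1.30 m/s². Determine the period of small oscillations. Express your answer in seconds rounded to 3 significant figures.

I_cm = mr² = 0.1144 kg·m². The pivot is at distance d = 0.227 m from the centre of mass.
By the parallel-axis theorem, I = I_cm + md² = 0.1144 + 0.1144 = 0.2288 kg·m².
T = 2π√(I/(mgd)) = 2π√(0.2288/(2.22 × 1.30 × 0.227)) = 3.71 s.

3.71 s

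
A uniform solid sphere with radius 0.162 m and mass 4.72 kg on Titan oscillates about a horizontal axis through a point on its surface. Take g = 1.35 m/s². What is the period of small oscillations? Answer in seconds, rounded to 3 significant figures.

I_cm = (2/5)mr² = 0.04955 kg·m². The pivot is at distance d = 0.162 m from the centre of mass.
By the parallel-axis theorem, I = I_cm + md² = 0.04955 + 0.1239 = 0.1734 kg·m².
T = 2π√(I/(mgd)) = 2π√(0.1734/(4.72 × 1.35 × 0.162)) = 2.58 s.

2.58 s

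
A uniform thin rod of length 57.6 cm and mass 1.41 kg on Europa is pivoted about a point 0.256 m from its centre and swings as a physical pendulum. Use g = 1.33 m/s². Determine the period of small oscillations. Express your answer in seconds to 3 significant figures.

For a physical pendulum T = 2π√(I/(mgd)), with d = 0.2560 m from pivot to centre of mass.
I_cm = mL²/12 = 1.41 × 0.576²/12 = 0.03898 kg·m²; I = I_cm + md² = 0.03898 + 1.41 × 0.2560² = 0.1314 kg·m².
T = 2π√(0.1314/(1.41 × 1.33 × 0.2560)) = 3.29 s.

3.29 s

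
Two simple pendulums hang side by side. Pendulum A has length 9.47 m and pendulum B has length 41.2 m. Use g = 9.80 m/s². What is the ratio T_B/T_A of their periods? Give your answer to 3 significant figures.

T ∝ √L, so T_B/T_A = √(L_B/L_A) = √(41.2/9.47) = 2.09.

2.09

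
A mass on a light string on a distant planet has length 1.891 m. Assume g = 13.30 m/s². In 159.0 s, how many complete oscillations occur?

67

T = 2π√(L/g) = 2π√(1.891/13.30) = 2.3692 s.
Number of complete oscillations = ⌊159.0/2.3692⌋ = ⌊67.112⌋ = 67.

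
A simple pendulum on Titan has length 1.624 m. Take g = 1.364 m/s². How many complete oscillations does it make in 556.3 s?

T = 2π√(L/g) = 2π√(1.624/1.364) = 6.8559 s.
Number of complete oscillations = ⌊556.3/6.8559⌋ = ⌊81.142⌋ = 81.

81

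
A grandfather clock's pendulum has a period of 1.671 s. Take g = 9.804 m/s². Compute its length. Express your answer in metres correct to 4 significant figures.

0.6934 m

From T = 2π√(L/g), L = gT²/(4π²) = 9.804 × 1.6710²/(4π²) = 0.6934 m.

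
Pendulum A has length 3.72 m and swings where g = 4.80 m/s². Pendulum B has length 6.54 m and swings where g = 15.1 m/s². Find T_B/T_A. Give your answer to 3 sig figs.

T = 2π√(L/g), so T_B/T_A = √((L_B/g_B)/(L_A/g_A)) = √((6.54/15.1)/(3.72/4.80)) = 0.748.

0.748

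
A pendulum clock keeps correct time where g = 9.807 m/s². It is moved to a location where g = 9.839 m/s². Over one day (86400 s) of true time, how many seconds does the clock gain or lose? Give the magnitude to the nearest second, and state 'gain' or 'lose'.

The clock's period scales as T ∝ 1/√g, so T'/T = √(9.807/9.839) = 0.998372.
In 86400 s of true time the clock registers 86400/0.998372 = 86540.8 s, so it gains 141 s.

gain 141 s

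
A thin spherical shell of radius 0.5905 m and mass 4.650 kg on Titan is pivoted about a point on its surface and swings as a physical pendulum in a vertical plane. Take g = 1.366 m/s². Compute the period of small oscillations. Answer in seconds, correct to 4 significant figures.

I_cm = (2/3)mr² = 1.0809 kg·m². The pivot is at distance d = 0.5905 m from the centre of mass.
By the parallel-axis theorem, I = I_cm + md² = 1.0809 + 1.6214 = 2.7023 kg·m².
T = 2π√(I/(mgd)) = 2π√(2.7023/(4.650 × 1.366 × 0.5905)) = 5.333 s.

5.333 s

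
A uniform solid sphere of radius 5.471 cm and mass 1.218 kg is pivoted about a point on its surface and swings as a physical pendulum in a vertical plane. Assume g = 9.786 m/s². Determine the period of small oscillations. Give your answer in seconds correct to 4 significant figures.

0.5559 s

I_cm = (2/5)mr² = 0.0014583 kg·m². The pivot is at distance d = 0.05471 m from the centre of mass.
By the parallel-axis theorem, I = I_cm + md² = 0.0014583 + 0.0036457 = 0.0051040 kg·m².
T = 2π√(I/(mgd)) = 2π√(0.0051040/(1.218 × 9.786 × 0.05471)) = 0.5559 s.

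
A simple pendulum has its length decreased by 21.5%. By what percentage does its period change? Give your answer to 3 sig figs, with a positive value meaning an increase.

-11.4%

T ∝ √L, so T'/T = √(0.7850) = 0.8860.
Percentage change in T = (0.8860 − 1) × 100% = -11.4%.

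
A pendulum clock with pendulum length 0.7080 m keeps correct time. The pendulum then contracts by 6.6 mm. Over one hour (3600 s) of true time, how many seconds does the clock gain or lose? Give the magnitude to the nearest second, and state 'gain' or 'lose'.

T ∝ √L, so T'/T = √(0.70140/0.7080) = 0.995328.
In 3600 s of true time the clock registers 3600/0.995328 = 3616.9 s, so it gains 17 s.

gain 17 s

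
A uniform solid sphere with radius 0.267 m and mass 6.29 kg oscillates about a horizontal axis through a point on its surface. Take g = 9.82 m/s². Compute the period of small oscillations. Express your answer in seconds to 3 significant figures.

I_cm = (2/5)mr² = 0.1794 kg·m². The pivot is at distance d = 0.267 m from the centre of mass.
By the parallel-axis theorem, I = I_cm + md² = 0.1794 + 0.4484 = 0.6278 kg·m².
T = 2π√(I/(mgd)) = 2π√(0.6278/(6.29 × 9.82 × 0.267)) = 1.23 s.

1.23 s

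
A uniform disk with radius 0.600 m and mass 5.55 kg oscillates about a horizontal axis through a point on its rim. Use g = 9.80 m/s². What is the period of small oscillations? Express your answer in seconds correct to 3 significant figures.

I_cm = ½mr² = 0.9990 kg·m². The pivot is at distance d = 0.600 m from the centre of mass.
By the parallel-axis theorem, I = I_cm + md² = 0.9990 + 1.998 = 2.997 kg·m².
T = 2π√(I/(mgd)) = 2π√(2.997/(5.55 × 9.80 × 0.600)) = 1.90 s.

1.90 s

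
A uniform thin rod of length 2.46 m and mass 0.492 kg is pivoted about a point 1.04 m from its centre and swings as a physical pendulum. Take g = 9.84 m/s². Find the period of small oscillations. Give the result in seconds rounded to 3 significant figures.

For a physical pendulum T = 2π√(I/(mgd)), with d = 1.040 m from pivot to centre of mass.
I_cm = mL²/12 = 0.492 × 2.46²/12 = 0.2481 kg·m²; I = I_cm + md² = 0.2481 + 0.492 × 1.040² = 0.7803 kg·m².
T = 2π√(0.7803/(0.492 × 9.84 × 1.040)) = 2.47 s.

2.47 s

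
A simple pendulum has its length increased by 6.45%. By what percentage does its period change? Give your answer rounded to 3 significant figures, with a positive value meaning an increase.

3.17%

T ∝ √L, so T'/T = √(1.065) = 1.032.
Percentage change in T = (1.032 − 1) × 100% = 3.17%.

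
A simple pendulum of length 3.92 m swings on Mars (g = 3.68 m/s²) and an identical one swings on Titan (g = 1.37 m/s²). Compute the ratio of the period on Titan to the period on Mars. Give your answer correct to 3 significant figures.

T ∝ 1/√g, so T₂/T₁ = √(g₁/g₂) = √(3.68/1.37) = 1.64.

1.64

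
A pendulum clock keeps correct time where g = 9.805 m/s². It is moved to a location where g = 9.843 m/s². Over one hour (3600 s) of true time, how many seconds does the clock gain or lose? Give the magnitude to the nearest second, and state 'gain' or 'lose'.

The clock's period scales as T ∝ 1/√g, so T'/T = √(9.805/9.843) = 0.998068.
In 3600 s of true time the clock registers 3600/0.998068 = 3607.0 s, so it gains 7 s.

gain 7 s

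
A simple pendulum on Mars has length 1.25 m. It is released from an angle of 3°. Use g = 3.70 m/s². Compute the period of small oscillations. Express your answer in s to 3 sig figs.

3.65 s

T = 2π√(L/g) = 2π√(1.25/3.70) = 2π × 0.5812 = 3.65 s.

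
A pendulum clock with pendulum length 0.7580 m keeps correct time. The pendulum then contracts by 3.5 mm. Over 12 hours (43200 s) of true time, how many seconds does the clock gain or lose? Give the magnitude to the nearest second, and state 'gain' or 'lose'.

gain 100 s

T ∝ √L, so T'/T = √(0.75450/0.7580) = 0.997689.
In 43200 s of true time the clock registers 43200/0.997689 = 43300.1 s, so it gains 100 s.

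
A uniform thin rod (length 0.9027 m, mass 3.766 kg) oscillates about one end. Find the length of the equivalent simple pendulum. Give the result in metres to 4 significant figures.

The equivalent simple-pendulum length is L_eq = I/(md), where I is about the pivot and d = 0.45135 m.
I_cm = (1/12)mL² = 0.25573 kg·m², so I = I_cm + md² = 0.25573 + 0.76720 = 1.0229 kg·m².
L_eq = 1.0229/(3.766 × 0.45135) = 0.6018 m.

0.6018 m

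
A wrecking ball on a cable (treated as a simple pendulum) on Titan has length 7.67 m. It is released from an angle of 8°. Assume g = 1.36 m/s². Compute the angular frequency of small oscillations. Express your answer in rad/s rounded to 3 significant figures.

ω = √(g/L) = √(1.36/7.67) = 0.421 rad/s.

0.421 rad/s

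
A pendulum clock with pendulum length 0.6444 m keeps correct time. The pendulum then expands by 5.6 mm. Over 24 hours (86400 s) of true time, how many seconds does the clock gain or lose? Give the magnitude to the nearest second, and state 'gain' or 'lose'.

T ∝ √L, so T'/T = √(0.65000/0.6444) = 1.00434.
In 86400 s of true time the clock registers 86400/1.00434 = 86027.0 s, so it loses 373 s.

lose 373 s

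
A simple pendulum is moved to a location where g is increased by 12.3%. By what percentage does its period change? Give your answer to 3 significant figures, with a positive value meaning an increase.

T ∝ 1/√g, so T'/T = 1/√(1.123) = 0.9436.
Percentage change in T = (0.9436 − 1) × 100% = -5.64%.

-5.64%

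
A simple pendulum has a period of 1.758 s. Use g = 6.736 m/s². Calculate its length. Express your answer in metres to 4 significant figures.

From T = 2π√(L/g), L = gT²/(4π²) = 6.736 × 1.7580²/(4π²) = 0.5273 m.

0.5273 m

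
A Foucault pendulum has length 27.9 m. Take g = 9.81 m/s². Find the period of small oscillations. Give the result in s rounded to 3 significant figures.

T = 2π√(L/g) = 2π√(27.9/9.81) = 2π × 1.686 = 10.6 s.

10.6 s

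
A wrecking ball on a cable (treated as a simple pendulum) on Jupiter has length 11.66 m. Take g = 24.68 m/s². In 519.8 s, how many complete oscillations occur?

T = 2π√(L/g) = 2π√(11.66/24.68) = 4.3187 s.
Number of complete oscillations = ⌊519.8/4.3187⌋ = ⌊120.36⌋ = 120.

120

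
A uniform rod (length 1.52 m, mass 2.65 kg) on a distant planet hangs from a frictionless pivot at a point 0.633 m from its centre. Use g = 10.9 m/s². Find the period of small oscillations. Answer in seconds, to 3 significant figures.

For a physical pendulum T = 2π√(I/(mgd)), with d = 0.6330 m from pivot to centre of mass.
I_cm = mL²/12 = 2.65 × 1.52²/12 = 0.5102 kg·m²; I = I_cm + md² = 0.5102 + 2.65 × 0.6330² = 1.572 kg·m².
T = 2π√(1.572/(2.65 × 10.9 × 0.6330)) = 1.84 s.

1.84 s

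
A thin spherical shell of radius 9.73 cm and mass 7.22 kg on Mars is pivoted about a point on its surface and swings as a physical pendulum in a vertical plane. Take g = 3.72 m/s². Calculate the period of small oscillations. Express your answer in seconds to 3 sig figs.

I_cm = (2/3)mr² = 0.04557 kg·m². The pivot is at distance d = 0.0973 m from the centre of mass.
By the parallel-axis theorem, I = I_cm + md² = 0.04557 + 0.06835 = 0.1139 kg·m².
T = 2π√(I/(mgd)) = 2π√(0.1139/(7.22 × 3.72 × 0.0973)) = 1.31 s.

1.31 s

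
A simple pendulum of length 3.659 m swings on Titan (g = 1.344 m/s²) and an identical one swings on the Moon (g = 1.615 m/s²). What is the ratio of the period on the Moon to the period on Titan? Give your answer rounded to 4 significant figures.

0.9122

T ∝ 1/√g, so T₂/T₁ = √(g₁/g₂) = √(1.344/1.615) = 0.9122.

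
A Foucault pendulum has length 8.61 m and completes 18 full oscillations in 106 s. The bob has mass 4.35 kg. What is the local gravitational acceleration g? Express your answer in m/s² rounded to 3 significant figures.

9.80 m/s²

T = 106/18 = 5.889 s.
From T = 2π√(L/g), g = 4π²L/T² = 4π² × 8.61/5.889² = 9.80 m/s².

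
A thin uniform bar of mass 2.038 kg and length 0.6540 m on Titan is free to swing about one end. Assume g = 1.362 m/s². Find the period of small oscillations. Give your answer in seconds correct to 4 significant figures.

For a physical pendulum T = 2π√(I/(mgd)), with d = 0.32700 m from pivot to centre of mass.
I_cm = mL²/12 = 2.038 × 0.6540²/12 = 0.072640 kg·m²; I = I_cm + md² = 0.072640 + 2.038 × 0.32700² = 0.29056 kg·m².
T = 2π√(0.29056/(2.038 × 1.362 × 0.32700)) = 3.555 s.

3.555 s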